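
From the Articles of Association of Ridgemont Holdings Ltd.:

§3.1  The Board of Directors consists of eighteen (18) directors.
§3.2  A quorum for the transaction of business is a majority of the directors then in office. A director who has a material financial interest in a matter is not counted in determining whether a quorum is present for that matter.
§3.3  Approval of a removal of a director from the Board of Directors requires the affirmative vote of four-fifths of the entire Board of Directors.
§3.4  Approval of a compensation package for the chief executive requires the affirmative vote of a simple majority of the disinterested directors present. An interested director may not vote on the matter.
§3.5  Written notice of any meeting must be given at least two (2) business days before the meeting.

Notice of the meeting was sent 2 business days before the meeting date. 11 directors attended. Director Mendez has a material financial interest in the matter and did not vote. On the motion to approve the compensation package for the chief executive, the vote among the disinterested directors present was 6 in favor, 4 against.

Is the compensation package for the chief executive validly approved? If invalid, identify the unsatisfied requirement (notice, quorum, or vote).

Notice: 2 business days given; 2 required (2 ≥ 2). Satisfied.
Quorum: 11 present, but the 1 interested director does not count, leaving 10. Quorum is 10. Satisfied.
Vote: the compensation package for the chief executive requires a majority of the disinterested directors present (11 − 1 = 10). A majority of 10 is 6, so 6 affirmative votes are needed; 6 voted in favor. Satisfied.

Valid — all requirements satisfied.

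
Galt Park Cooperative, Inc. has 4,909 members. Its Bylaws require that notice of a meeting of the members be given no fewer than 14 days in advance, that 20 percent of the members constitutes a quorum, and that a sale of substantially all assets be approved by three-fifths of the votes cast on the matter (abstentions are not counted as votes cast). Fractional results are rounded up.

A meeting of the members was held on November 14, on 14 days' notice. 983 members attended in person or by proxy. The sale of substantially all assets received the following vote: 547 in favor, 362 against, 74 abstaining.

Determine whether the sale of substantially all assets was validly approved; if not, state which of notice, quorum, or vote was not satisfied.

Notice: 14 days given; 14 required. Satisfied.
Quorum: 20% of 4,909 = 981.80, rounded up to 982; 983 present. Satisfied.
Vote: requires three-fifths of the votes cast (983 − 74 abstaining = 909); 3/5 of 909 = 545.40, rounded up to 546, so 546 needed; 547 in favor. Satisfied.

Valid — all requirements satisfied.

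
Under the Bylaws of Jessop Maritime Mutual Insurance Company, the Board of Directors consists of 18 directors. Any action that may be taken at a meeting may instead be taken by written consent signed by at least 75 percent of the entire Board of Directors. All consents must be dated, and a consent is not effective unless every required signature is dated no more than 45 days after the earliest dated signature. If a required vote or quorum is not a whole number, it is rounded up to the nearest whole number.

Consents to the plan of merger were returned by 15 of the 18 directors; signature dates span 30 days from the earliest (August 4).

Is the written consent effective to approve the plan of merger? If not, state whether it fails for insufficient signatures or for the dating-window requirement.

Effective — both the signature and dating-window requirements are satisfied.

Signatures required: at least 75 percent of 18 — 3/4 of 18 = 13.50, rounded up to 14, so 14 needed; 15 signed. Sufficient.
Dating window: the latest signature is 30 days after the earliest; the limit is 45 days. Within the window.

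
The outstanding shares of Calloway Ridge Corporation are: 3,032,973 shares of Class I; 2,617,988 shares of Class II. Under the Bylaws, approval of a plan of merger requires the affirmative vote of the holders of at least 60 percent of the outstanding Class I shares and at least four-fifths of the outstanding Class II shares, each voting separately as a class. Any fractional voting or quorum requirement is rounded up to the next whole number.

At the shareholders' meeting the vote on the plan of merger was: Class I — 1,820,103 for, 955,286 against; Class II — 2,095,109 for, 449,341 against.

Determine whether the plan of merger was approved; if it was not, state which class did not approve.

Class I: 3/5 of 3032973 = 1819783.80, rounded up to 1819784; 1,819,784 required, 1,820,103 in favor — approved.
Class II: 4/5 of 2617988 = 2094390.40, rounded up to 2094391; 2,094,391 required, 2,095,109 in favor — approved.

Approved — every class gave the required vote.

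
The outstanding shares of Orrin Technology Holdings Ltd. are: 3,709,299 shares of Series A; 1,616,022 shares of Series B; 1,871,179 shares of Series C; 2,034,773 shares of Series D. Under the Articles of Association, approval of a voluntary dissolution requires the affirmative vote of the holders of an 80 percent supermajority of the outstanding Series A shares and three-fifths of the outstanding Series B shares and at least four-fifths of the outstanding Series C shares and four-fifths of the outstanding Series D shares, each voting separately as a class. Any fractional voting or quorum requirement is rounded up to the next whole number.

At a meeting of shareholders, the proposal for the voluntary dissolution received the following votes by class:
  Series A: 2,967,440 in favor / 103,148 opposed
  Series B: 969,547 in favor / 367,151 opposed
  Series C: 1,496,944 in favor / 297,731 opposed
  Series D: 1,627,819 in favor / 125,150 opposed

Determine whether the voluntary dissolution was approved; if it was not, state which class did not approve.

Series A: 4/5 of 3709299 = 2967439.20, rounded up to 2967440; 2,967,440 required, 2,967,440 in favor — approved.
Series B: 3/5 of 1616022 = 969613.20, rounded up to 969614; 969,614 required, 969,547 in favor — not approved.
Series C: 4/5 of 1871179 = 1496943.20, rounded up to 1496944; 1,496,944 required, 1,496,944 in favor — approved.
Series D: 4/5 of 2034773 = 1627818.40, rounded up to 1627819; 1,627,819 required, 1,627,819 in favor — approved.

Not approved — the Series B shares did not give the required vote.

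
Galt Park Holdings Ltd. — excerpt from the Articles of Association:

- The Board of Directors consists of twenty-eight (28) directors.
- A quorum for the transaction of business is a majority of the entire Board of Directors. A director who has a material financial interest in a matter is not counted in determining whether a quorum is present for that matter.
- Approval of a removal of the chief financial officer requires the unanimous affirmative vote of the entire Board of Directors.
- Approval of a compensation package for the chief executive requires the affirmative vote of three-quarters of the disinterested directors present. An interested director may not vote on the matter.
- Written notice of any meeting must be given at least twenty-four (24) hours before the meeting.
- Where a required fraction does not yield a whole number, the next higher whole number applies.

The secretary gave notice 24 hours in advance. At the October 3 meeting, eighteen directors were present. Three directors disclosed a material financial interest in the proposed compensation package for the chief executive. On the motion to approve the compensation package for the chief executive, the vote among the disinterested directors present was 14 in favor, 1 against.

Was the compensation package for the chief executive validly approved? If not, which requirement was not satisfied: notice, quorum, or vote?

Notice: 24 hours given; 24 required (24 ≥ 24). Satisfied.
Quorum: 18 present, but the 3 interested directors do not count, leaving 15. Quorum is 15. Satisfied.
Vote: the compensation package for the chief executive requires three-fourths of the disinterested directors present (18 − 3 = 15). 3/4 of 15 = 11.25, rounded up to 12, so 12 affirmative votes are needed; 14 voted in favor. Satisfied.

Valid — all requirements satisfied.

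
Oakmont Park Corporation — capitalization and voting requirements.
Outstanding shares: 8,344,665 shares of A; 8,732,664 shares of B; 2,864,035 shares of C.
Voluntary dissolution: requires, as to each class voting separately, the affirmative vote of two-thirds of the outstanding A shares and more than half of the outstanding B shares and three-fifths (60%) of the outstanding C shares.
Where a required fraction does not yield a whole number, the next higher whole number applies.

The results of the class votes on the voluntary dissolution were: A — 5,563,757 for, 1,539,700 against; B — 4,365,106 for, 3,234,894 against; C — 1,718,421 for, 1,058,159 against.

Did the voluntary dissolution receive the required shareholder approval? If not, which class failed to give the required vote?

Not approved — the B shares did not give the required vote.

A: 2/3 of 8344665 = 5563110; 5,563,110 required, 5,563,757 in favor — approved.
B: a majority of 8732664 is 4366333; 4,366,333 required, 4,365,106 in favor — not approved.
C: 3/5 of 2864035 = 1718421; 1,718,421 required, 1,718,421 in favor — approved.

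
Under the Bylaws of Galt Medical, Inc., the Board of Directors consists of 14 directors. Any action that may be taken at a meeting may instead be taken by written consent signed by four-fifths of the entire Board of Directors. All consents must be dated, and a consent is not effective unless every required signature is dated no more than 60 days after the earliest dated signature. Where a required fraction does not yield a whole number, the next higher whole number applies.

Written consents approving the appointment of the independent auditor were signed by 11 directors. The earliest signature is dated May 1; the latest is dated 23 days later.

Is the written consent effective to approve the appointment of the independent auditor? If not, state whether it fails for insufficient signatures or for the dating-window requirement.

Not effective — insufficient signatures.

Signatures required: four-fifths of 14 — 4/5 of 14 = 11.20, rounded up to 12, so 12 needed; 11 signed. Insufficient.
Dating window: the latest signature is 23 days after the earliest; the limit is 60 days. Within the window.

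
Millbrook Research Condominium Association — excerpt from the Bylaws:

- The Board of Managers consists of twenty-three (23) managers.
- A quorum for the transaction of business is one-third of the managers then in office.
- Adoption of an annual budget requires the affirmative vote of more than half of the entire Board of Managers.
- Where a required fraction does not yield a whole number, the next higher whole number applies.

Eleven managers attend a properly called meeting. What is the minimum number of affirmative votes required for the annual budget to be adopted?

12

The annual budget requires a majority of the entire Board of Managers (23).
A majority of 23 is 12.
(Only 11 can vote, so the annual budget cannot pass at this meeting, but the required vote is still 12.)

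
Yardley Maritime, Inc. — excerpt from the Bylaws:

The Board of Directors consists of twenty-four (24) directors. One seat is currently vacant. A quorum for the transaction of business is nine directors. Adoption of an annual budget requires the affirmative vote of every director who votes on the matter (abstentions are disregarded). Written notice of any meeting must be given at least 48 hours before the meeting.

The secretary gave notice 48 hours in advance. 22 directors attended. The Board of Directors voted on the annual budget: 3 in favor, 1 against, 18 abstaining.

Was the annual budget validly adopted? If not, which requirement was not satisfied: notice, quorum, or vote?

Notice: 48 hours given; 48 required (48 ≥ 48). Satisfied.
Quorum: 22 present; quorum is 9. Satisfied.
Vote: the annual budget requires the unanimous vote of the votes cast (22 present − 18 abstaining = 4). Unanimous means all 4, so 4 affirmative votes are needed; 3 voted in favor. Not satisfied.

Invalid — vote requirement not satisfied.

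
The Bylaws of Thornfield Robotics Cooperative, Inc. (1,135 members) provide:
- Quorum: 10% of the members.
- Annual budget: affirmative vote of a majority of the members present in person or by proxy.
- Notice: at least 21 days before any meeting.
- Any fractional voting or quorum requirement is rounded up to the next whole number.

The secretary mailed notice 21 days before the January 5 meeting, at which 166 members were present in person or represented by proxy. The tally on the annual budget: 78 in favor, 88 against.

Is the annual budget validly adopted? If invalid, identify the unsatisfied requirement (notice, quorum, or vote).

Invalid — vote requirement not satisfied.

Notice: 21 days given; 21 required. Satisfied.
Quorum: 10% of 1,135 = 113.50, rounded up to 114; 166 present. Satisfied.
Vote: requires a majority of those present (166); a majority of 166 is 84, so 84 needed; 78 in favor. Not satisfied.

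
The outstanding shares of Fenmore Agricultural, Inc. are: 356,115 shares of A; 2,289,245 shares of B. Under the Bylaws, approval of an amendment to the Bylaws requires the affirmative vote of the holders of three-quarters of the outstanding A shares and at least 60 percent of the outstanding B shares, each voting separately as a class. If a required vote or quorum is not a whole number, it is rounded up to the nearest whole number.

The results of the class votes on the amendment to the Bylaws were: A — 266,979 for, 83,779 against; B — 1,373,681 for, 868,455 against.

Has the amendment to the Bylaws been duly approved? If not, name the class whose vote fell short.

A: 3/4 of 356115 = 267086.25, rounded up to 267087; 267,087 required, 266,979 in favor — not approved.
B: 3/5 of 2289245 = 1373547; 1,373,547 required, 1,373,681 in favor — approved.

Not approved — the A shares did not give the required vote.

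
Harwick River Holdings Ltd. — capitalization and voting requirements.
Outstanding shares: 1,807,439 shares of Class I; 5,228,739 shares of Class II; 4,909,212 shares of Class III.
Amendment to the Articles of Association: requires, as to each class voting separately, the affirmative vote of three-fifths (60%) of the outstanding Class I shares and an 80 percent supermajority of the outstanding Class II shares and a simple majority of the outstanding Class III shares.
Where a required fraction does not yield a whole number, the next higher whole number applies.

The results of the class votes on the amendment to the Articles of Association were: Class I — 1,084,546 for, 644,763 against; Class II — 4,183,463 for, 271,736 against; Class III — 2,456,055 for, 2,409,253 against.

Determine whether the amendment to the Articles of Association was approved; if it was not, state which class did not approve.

Approved — every class gave the required vote.

Class I: 3/5 of 1807439 = 1084463.40, rounded up to 1084464; 1,084,464 required, 1,084,546 in favor — approved.
Class II: 4/5 of 5228739 = 4182991.20, rounded up to 4182992; 4,182,992 required, 4,183,463 in favor — approved.
Class III: a majority of 4909212 is 2454607; 2,454,607 required, 2,456,055 in favor — approved.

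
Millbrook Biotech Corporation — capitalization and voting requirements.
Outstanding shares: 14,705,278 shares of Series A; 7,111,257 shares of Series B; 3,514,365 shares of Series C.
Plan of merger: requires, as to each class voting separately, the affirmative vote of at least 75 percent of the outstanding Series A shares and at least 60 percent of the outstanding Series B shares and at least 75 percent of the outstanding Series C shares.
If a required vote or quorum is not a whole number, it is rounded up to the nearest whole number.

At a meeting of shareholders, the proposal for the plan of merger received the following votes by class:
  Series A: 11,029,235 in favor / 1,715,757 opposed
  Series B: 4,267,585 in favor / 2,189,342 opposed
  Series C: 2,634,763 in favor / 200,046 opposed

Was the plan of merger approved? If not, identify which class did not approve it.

Series A: 3/4 of 14705278 = 11028958.50, rounded up to 11028959; 11,028,959 required, 11,029,235 in favor — approved.
Series B: 3/5 of 7111257 = 4266754.20, rounded up to 4266755; 4,266,755 required, 4,267,585 in favor — approved.
Series C: 3/4 of 3514365 = 2635773.75, rounded up to 2635774; 2,635,774 required, 2,634,763 in favor — not approved.

Not approved — the Series C shares did not give the required vote.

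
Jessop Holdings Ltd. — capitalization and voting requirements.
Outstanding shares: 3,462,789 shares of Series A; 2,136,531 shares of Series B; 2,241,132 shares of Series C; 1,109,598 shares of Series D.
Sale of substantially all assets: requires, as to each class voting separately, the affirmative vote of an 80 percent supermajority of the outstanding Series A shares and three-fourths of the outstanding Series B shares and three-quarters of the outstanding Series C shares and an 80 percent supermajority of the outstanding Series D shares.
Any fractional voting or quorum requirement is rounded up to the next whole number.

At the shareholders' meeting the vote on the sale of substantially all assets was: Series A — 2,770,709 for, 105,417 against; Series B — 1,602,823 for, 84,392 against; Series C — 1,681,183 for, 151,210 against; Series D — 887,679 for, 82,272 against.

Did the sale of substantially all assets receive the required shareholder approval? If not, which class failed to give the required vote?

Series A: 4/5 of 3462789 = 2770231.20, rounded up to 2770232; 2,770,232 required, 2,770,709 in favor — approved.
Series B: 3/4 of 2136531 = 1602398.25, rounded up to 1602399; 1,602,399 required, 1,602,823 in favor — approved.
Series C: 3/4 of 2241132 = 1680849; 1,680,849 required, 1,681,183 in favor — approved.
Series D: 4/5 of 1109598 = 887678.40, rounded up to 887679; 887,679 required, 887,679 in favor — approved.

Approved — every class gave the required vote.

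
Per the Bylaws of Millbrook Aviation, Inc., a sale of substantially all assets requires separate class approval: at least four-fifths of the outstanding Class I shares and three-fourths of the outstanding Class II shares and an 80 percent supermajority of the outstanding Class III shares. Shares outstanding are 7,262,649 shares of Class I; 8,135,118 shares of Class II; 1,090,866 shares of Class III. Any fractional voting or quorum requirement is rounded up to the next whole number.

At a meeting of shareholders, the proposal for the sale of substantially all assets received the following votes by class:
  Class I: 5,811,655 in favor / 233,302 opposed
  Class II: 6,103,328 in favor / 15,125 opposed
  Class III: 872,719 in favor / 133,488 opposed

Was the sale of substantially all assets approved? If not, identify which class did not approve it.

Class I: 4/5 of 7262649 = 5810119.20, rounded up to 5810120; 5,810,120 required, 5,811,655 in favor — approved.
Class II: 3/4 of 8135118 = 6101338.50, rounded up to 6101339; 6,101,339 required, 6,103,328 in favor — approved.
Class III: 4/5 of 1090866 = 872692.80, rounded up to 872693; 872,693 required, 872,719 in favor — approved.

Approved — every class gave the required vote.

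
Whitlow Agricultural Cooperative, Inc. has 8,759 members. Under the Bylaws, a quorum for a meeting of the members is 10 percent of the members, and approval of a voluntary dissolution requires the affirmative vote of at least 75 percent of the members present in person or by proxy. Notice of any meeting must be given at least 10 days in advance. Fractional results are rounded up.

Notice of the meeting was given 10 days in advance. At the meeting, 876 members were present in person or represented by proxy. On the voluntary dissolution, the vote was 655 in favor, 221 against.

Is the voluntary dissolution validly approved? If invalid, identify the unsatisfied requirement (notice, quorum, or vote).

Invalid — vote requirement not satisfied.

Notice: 10 days given; 10 required. Satisfied.
Quorum: 10% of 8,759 = 875.90, rounded up to 876; 876 present. Satisfied.
Vote: requires three-fourths of those present (876); 3/4 of 876 = 657, so 657 needed; 655 in favor. Not satisfied.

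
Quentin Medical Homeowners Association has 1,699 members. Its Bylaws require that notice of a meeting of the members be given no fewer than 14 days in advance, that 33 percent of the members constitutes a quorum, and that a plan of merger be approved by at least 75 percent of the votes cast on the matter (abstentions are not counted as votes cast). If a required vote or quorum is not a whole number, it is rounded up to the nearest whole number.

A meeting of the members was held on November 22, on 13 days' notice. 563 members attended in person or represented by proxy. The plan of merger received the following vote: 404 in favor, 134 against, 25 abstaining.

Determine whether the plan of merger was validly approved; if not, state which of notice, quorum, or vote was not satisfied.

Invalid — notice requirement not satisfied.

Notice: 13 days given; 14 required. Not satisfied.
Quorum: 33% of 1,699 = 560.67, rounded up to 561; 563 present. Satisfied.
Vote: requires three-fourths of the votes cast (563 − 25 abstaining = 538); 3/4 of 538 = 403.50, rounded up to 404, so 404 needed; 404 in favor. Satisfied.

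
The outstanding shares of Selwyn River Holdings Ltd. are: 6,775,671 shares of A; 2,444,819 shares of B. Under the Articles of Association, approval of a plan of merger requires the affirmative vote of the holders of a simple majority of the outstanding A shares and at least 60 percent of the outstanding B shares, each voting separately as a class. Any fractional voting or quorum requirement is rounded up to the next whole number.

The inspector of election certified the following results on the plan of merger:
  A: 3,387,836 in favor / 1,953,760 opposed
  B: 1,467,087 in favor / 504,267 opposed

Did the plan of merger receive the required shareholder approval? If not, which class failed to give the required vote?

A: a majority of 6775671 is 3387836; 3,387,836 required, 3,387,836 in favor — approved.
B: 3/5 of 2444819 = 1466891.40, rounded up to 1466892; 1,466,892 required, 1,467,087 in favor — approved.

Approved — every class gave the required vote.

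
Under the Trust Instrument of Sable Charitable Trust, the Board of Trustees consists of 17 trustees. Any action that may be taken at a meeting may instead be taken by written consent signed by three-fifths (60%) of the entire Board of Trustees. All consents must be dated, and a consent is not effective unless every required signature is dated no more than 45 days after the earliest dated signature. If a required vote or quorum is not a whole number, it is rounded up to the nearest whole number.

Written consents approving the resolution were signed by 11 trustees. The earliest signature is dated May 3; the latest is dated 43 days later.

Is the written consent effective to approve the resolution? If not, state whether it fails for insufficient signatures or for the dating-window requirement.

Signatures required: three-fifths (60%) of 17 — 3/5 of 17 = 10.20, rounded up to 11, so 11 needed; 11 signed. Sufficient.
Dating window: the latest signature is 43 days after the earliest; the limit is 45 days. Within the window.

Effective — both the signature and dating-window requirements are satisfied.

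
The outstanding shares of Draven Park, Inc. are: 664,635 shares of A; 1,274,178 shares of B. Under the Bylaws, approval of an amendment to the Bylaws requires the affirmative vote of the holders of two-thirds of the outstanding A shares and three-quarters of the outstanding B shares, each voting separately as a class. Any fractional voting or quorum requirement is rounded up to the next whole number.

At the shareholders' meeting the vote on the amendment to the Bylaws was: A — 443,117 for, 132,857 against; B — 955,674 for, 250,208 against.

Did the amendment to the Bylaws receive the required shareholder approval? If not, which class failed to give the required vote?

A: 2/3 of 664635 = 443090; 443,090 required, 443,117 in favor — approved.
B: 3/4 of 1274178 = 955633.50, rounded up to 955634; 955,634 required, 955,674 in favor — approved.

Approved — every class gave the required vote.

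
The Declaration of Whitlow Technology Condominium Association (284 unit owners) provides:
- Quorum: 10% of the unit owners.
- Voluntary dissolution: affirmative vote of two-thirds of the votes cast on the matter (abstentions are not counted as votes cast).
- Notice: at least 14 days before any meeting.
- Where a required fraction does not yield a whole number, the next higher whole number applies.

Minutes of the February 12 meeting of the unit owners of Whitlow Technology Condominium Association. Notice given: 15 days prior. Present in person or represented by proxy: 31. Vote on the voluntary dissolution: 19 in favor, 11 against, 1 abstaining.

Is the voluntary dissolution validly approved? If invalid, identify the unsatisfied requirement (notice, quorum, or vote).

Invalid — vote requirement not satisfied.

Notice: 15 days given; 14 required. Satisfied.
Quorum: 10% of 284 = 28.40, rounded up to 29; 31 present. Satisfied.
Vote: requires two-thirds of the votes cast (31 − 1 abstaining = 30); 2/3 of 30 = 20, so 20 needed; 19 in favor. Not satisfied.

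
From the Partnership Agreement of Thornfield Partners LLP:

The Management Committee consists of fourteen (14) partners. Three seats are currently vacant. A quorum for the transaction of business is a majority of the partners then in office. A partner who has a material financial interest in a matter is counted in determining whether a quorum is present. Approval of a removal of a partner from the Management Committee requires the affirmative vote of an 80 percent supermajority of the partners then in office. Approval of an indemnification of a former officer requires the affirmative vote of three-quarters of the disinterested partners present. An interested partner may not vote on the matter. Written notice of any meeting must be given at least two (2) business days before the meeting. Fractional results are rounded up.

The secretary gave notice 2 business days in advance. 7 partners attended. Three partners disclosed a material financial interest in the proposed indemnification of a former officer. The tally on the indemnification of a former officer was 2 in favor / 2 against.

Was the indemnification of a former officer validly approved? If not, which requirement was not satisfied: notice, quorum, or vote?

Notice: 2 business days given; 2 required (2 ≥ 2). Satisfied.
Quorum: 7 present (interested partners count toward quorum); quorum is 6. Satisfied.
Vote: the indemnification of a former officer requires three-fourths of the disinterested partners present (7 − 3 = 4). 3/4 of 4 = 3, so 3 affirmative votes are needed; 2 voted in favor. Not satisfied.

Invalid — vote requirement not satisfied.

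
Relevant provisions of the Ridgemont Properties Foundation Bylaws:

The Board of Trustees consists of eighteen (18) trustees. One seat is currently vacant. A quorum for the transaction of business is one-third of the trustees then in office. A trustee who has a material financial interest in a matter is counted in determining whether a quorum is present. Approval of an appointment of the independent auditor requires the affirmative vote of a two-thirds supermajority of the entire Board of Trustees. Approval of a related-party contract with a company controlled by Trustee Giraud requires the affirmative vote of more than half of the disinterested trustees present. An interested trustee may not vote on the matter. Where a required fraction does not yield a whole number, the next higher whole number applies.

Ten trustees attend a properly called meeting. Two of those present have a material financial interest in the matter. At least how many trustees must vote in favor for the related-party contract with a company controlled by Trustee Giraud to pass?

5

The related-party contract with a company controlled by Trustee Giraud requires a majority of the disinterested trustees present (10 − 2 = 8).
A majority of 8 is 5.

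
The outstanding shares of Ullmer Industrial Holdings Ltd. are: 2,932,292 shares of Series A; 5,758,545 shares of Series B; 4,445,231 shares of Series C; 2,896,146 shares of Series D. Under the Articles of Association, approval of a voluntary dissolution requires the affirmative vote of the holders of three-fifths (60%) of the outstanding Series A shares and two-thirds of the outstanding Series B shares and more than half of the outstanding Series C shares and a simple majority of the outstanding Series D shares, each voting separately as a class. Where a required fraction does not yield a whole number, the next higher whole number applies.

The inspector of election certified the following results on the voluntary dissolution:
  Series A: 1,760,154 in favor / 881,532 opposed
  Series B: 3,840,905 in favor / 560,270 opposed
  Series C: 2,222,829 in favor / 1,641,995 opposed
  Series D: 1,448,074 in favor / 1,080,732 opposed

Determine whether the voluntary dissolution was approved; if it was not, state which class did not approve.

Approved — every class gave the required vote.

Series A: 3/5 of 2932292 = 1759375.20, rounded up to 1759376; 1,759,376 required, 1,760,154 in favor — approved.
Series B: 2/3 of 5758545 = 3839030; 3,839,030 required, 3,840,905 in favor — approved.
Series C: a majority of 4445231 is 2222616; 2,222,616 required, 2,222,829 in favor — approved.
Series D: a majority of 2896146 is 1448074; 1,448,074 required, 1,448,074 in favor — approved.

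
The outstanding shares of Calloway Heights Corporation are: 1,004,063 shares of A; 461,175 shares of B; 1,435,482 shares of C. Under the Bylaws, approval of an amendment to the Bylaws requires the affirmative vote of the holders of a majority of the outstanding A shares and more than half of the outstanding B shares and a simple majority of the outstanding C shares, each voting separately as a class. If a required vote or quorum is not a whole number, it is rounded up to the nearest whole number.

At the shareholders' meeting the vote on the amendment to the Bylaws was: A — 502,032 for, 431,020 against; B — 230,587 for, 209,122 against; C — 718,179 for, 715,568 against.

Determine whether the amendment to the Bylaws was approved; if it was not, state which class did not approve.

Not approved — the B shares did not give the required vote.

A: a majority of 1004063 is 502032; 502,032 required, 502,032 in favor — approved.
B: a majority of 461175 is 230588; 230,588 required, 230,587 in favor — not approved.
C: a majority of 1435482 is 717742; 717,742 required, 718,179 in favor — approved.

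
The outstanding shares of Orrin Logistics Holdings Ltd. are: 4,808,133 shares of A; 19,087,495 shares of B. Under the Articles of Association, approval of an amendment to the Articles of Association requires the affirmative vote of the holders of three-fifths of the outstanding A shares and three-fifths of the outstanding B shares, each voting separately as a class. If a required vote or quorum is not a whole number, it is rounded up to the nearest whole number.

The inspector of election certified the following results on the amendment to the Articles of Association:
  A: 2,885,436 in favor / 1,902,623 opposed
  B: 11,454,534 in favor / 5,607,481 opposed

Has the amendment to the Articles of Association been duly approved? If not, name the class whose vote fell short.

A: 3/5 of 4808133 = 2884879.80, rounded up to 2884880; 2,884,880 required, 2,885,436 in favor — approved.
B: 3/5 of 19087495 = 11452497; 11,452,497 required, 11,454,534 in favor — approved.

Approved — every class gave the required vote.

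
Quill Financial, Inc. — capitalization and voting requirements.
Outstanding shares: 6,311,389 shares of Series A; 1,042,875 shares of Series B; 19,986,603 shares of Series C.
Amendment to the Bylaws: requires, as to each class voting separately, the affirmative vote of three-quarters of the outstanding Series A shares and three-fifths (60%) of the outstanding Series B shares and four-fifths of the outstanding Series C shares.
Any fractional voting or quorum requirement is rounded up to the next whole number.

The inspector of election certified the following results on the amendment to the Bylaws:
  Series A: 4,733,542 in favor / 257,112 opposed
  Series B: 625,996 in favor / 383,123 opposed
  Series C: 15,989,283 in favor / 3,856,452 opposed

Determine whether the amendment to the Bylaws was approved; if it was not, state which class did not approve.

Approved — every class gave the required vote.

Series A: 3/4 of 6311389 = 4733541.75, rounded up to 4733542; 4,733,542 required, 4,733,542 in favor — approved.
Series B: 3/5 of 1042875 = 625725; 625,725 required, 625,996 in favor — approved.
Series C: 4/5 of 19986603 = 15989282.40, rounded up to 15989283; 15,989,283 required, 15,989,283 in favor — approved.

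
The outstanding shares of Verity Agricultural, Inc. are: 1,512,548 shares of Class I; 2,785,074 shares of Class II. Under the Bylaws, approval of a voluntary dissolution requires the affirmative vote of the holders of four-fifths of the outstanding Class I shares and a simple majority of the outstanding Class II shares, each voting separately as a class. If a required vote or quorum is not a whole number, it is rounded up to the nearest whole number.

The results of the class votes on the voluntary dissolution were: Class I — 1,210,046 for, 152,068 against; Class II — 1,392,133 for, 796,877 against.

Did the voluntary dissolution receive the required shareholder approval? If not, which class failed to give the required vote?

Not approved — the Class II shares did not give the required vote.

Class I: 4/5 of 1512548 = 1210038.40, rounded up to 1210039; 1,210,039 required, 1,210,046 in favor — approved.
Class II: a majority of 2785074 is 1392538; 1,392,538 required, 1,392,133 in favor — not approved.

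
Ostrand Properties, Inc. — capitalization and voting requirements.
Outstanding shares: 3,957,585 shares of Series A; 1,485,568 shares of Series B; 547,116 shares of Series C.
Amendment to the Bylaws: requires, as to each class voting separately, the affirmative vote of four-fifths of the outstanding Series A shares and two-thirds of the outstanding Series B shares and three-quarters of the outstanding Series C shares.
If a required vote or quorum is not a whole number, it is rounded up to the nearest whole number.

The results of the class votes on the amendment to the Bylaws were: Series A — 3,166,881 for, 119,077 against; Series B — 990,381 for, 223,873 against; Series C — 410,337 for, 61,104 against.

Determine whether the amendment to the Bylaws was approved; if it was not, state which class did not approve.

Series A: 4/5 of 3957585 = 3166068; 3,166,068 required, 3,166,881 in favor — approved.
Series B: 2/3 of 1485568 = 990378.67, rounded up to 990379; 990,379 required, 990,381 in favor — approved.
Series C: 3/4 of 547116 = 410337; 410,337 required, 410,337 in favor — approved.

Approved — every class gave the required vote.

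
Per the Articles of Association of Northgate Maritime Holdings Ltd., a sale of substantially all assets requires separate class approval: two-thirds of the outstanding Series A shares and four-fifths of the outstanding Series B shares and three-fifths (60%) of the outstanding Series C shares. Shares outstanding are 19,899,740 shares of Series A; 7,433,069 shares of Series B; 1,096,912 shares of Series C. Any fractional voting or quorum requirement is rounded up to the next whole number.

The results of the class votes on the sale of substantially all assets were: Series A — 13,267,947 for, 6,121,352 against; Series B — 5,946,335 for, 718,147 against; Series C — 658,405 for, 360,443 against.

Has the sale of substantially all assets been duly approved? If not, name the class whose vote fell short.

Not approved — the Series B shares did not give the required vote.

Series A: 2/3 of 19899740 = 13266493.33, rounded up to 13266494; 13,266,494 required, 13,267,947 in favor — approved.
Series B: 4/5 of 7433069 = 5946455.20, rounded up to 5946456; 5,946,456 required, 5,946,335 in favor — not approved.
Series C: 3/5 of 1096912 = 658147.20, rounded up to 658148; 658,148 required, 658,405 in favor — approved.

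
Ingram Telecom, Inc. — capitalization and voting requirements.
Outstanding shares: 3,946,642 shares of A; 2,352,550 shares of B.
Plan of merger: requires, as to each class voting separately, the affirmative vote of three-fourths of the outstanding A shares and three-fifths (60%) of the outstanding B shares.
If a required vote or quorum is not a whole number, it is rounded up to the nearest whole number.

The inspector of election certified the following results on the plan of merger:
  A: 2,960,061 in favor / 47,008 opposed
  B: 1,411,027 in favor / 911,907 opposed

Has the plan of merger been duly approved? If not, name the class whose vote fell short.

A: 3/4 of 3946642 = 2959981.50, rounded up to 2959982; 2,959,982 required, 2,960,061 in favor — approved.
B: 3/5 of 2352550 = 1411530; 1,411,530 required, 1,411,027 in favor — not approved.

Not approved — the B shares did not give the required vote.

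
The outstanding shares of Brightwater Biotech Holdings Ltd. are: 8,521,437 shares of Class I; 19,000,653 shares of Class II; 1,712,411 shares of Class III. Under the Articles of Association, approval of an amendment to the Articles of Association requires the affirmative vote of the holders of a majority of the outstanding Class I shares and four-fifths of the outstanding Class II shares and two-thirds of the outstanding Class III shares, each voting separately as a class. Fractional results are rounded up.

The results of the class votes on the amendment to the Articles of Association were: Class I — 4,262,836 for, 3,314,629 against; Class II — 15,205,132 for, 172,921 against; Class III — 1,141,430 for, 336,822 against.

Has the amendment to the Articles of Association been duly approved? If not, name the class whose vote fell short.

Not approved — the Class III shares did not give the required vote.

Class I: a majority of 8521437 is 4260719; 4,260,719 required, 4,262,836 in favor — approved.
Class II: 4/5 of 19000653 = 15200522.40, rounded up to 15200523; 15,200,523 required, 15,205,132 in favor — approved.
Class III: 2/3 of 1712411 = 1141607.33, rounded up to 1141608; 1,141,608 required, 1,141,430 in favor — not approved.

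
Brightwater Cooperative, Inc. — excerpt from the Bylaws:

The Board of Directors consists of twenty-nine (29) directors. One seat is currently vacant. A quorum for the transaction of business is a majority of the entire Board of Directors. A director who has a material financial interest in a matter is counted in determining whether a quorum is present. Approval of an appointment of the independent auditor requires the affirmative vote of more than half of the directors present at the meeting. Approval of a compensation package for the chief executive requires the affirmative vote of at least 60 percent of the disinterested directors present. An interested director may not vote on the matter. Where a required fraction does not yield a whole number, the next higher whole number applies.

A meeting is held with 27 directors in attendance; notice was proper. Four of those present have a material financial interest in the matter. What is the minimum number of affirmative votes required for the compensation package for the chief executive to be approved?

The compensation package for the chief executive requires three-fifths of the disinterested directors present (27 − 4 = 23).
3/5 of 23 = 13.80, rounded up to 14.

14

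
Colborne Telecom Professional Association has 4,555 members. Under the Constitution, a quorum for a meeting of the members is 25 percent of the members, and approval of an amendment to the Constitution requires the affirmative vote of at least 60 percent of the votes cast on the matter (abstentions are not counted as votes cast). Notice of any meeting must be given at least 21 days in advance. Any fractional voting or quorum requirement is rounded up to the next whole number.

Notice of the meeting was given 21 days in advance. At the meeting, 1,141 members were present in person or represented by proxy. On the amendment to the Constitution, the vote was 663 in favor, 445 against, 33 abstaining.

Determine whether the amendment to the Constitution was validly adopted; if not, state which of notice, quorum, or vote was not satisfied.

Notice: 21 days given; 21 required. Satisfied.
Quorum: 25% of 4,555 = 1,138.75, rounded up to 1,139; 1,141 present. Satisfied.
Vote: requires three-fifths of the votes cast (1,141 − 33 abstaining = 1,108); 3/5 of 1108 = 664.80, rounded up to 665, so 665 needed; 663 in favor. Not satisfied.

Invalid — vote requirement not satisfied.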